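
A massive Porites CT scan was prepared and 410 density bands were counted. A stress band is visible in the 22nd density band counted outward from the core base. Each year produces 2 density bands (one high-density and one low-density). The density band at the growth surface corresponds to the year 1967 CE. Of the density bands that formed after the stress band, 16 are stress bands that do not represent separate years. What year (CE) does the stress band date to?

Between density band 22 and the growth surface there are 410 − 22 = 388 density bands.
Removing the 16 false density bands leaves 388 − 16 = 372 true density bands beyond the stress band.
With 2 density bands per year, 372 / 2 = 186 years.
Counting back 186 years from 1967 CE places the stress band in 1967 − 186 = 1781 CE.

1781 CE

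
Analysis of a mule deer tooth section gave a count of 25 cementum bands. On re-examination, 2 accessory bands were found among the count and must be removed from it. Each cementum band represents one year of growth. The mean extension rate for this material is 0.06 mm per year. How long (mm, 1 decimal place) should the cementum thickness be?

1.4 mm

Adjusted count: 25 − 2 = 23 cementum bands.
Predicted length = 0.06 mm/year × 23 years = 1.4 mm.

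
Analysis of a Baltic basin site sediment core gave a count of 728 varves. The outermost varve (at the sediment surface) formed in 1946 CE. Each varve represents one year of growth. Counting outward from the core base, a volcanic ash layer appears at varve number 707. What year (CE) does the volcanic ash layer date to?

1925 CE

The volcanic ash layer sits at varve 707 from the core base, so 728 − 707 = 21 varves formed after it.
1946 − 21 = 1925 CE.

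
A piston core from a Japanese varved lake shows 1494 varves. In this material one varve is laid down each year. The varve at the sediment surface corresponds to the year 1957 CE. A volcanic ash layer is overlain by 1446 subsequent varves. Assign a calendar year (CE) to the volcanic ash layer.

1446 varves post-date the volcanic ash layer.
1957 − 1446 = 511 CE.

511 CE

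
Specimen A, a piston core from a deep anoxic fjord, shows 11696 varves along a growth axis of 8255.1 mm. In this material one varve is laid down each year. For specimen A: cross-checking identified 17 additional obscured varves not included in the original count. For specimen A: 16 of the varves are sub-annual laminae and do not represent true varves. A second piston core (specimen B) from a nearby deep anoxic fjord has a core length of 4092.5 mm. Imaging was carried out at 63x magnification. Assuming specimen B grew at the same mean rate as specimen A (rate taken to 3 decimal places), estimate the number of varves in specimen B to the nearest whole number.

5797 varves

Specimen A: true varve count = 11696 − 16 + 17 = 11697.
A: 8255.1 mm over 11697 years gives 8255.1 / 11697 ≈ 0.706 mm per year.
B spans 4092.5 / 0.706 = 5796.74 years ≈ 5797 varves.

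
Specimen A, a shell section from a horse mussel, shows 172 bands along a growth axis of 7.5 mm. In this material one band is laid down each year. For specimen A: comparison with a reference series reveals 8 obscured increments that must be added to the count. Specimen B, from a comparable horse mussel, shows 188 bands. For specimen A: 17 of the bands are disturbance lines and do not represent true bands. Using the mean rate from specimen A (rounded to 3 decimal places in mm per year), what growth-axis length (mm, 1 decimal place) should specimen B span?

8.6 mm

Specimen A: correcting the raw count gives 172 − 17 + 8 = 163 true bands.
A: Extension rate ≈ 7.5 / 163 = 0.046 mm/year.
For B, 0.046 mm/year × 188 years = 8.6 mm.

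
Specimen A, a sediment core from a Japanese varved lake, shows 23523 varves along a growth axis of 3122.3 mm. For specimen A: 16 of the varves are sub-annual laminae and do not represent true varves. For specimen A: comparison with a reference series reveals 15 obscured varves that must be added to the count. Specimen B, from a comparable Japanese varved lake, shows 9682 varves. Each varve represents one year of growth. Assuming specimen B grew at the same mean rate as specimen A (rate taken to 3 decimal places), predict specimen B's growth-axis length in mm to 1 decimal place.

1287.7 mm

Specimen A: adjusted count: 23523 − 16 + 15 = 23522 varves.
A: Mean rate = 3122.3 mm / 23522 years ≈ 0.133 mm/year.
For B, 0.133 mm/year × 9682 years = 1287.7 mm.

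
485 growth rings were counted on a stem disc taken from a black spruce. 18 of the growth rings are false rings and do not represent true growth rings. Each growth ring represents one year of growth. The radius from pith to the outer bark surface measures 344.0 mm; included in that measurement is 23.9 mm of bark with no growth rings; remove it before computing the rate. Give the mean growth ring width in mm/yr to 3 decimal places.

0.685 mm/yr

After corrections the count is 485 − 18 = 467 growth rings.
Net length = 344.0 − 23.9 = 320.1 mm.
Extension rate ≈ 320.1 / 467 = 0.685 mm/yr.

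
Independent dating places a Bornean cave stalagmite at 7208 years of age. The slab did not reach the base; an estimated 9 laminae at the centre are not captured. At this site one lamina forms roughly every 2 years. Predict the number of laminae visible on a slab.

3595 laminae

At 2 years per lamina, 7208 / 2 = 3604 laminae are expected.
3604 − 9 missed = 3595 laminae expected in the prepared section.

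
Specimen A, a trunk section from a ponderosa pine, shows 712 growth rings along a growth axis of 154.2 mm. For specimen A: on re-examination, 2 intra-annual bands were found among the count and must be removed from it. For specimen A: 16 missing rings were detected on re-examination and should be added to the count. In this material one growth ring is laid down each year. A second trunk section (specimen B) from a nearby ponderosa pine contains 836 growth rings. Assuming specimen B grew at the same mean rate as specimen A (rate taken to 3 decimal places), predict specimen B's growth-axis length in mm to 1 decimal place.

Specimen A: adjusted count: 712 − 2 + 16 = 726 growth rings.
A: Extension rate ≈ 154.2 / 726 = 0.212 mm/yr.
Length of B = 0.212 × 836 = 177.2 mm.

177.2 mm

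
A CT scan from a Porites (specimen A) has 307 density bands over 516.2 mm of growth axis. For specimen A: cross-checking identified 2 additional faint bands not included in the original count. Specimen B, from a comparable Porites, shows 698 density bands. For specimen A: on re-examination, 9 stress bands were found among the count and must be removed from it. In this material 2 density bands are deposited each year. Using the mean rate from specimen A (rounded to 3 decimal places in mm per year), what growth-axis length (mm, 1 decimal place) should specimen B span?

1200.9 mm

Specimen A: correcting the raw count gives 307 − 9 + 2 = 300 true density bands.
Specimen A: with 2 density bands per year, 300 / 2 = 150 years.
A: Extension rate ≈ 516.2 / 150 = 3.441 mm/yr.
Specimen B: with 2 density bands per year, 698 / 2 = 349 years. Length of B = 3.441 × 349 = 1200.9 mm.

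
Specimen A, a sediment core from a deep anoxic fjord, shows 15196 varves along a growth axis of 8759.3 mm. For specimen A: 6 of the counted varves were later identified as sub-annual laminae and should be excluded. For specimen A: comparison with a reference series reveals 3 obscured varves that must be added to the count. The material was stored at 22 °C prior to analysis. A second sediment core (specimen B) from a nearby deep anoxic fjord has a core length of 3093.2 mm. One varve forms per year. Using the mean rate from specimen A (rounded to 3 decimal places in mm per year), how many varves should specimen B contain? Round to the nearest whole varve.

Specimen A: after corrections the count is 15196 − 6 + 3 = 15193 varves.
A: Extension rate ≈ 8759.3 / 15193 = 0.577 mm/year.
For B, 3093.2 / 0.577 = 5360.83 years ≈ 5361 varves.

5361 varves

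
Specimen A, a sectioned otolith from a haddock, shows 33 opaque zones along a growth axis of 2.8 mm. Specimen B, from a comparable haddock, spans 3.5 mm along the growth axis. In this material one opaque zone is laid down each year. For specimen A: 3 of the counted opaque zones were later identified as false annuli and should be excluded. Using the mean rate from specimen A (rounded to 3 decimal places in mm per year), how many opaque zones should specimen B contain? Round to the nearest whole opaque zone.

38 opaque zones

Specimen A: after corrections the count is 33 − 3 = 30 opaque zones.
A: Extension rate ≈ 2.8 / 30 = 0.093 mm per year.
Specimen B: 3.5 mm / 0.093 mm per year = 37.63 years ≈ 38 opaque zones.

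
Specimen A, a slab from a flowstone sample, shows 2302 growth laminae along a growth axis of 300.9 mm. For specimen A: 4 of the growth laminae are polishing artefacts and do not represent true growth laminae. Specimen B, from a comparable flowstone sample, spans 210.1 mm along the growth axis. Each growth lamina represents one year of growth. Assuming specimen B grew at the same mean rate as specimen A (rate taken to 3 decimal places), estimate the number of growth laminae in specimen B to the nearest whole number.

Specimen A: correcting the raw count gives 2302 − 4 = 2298 true growth laminae.
A: 300.9 mm over 2298 years gives 300.9 / 2298 ≈ 0.131 mm/yr.
Specimen B: 210.1 mm / 0.131 mm per year = 1603.82 years ≈ 1604 growth laminae.

1604 growth laminae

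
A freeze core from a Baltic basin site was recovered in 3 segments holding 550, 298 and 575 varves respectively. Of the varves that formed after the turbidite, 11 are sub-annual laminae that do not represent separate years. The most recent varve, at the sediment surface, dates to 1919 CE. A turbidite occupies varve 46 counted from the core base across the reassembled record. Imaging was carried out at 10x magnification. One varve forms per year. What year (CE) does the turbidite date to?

553 CE

Total varves = 550 + 298 + 575 = 1423.
Between varve 46 and the sediment surface there are 1423 − 46 = 1377 varves.
Removing the 11 false varves leaves 1377 − 11 = 1366 true varves beyond the turbidite.
The varve at the sediment surface is 1919 CE, so the turbidite dates to 1919 − 1366 = 553 CE.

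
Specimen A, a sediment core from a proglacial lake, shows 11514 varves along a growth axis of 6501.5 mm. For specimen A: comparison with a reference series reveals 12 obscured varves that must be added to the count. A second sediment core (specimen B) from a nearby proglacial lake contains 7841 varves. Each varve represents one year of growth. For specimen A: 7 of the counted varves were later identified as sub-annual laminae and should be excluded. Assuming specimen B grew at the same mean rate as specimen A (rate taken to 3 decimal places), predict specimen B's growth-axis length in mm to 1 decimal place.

Specimen A: true varve count = 11514 − 7 + 12 = 11519.
A: 6501.5 mm over 11519 years gives 6501.5 / 11519 ≈ 0.564 mm/year.
B's length ≈ 0.564 × 7841 = 4422.3 mm.

4422.3 mm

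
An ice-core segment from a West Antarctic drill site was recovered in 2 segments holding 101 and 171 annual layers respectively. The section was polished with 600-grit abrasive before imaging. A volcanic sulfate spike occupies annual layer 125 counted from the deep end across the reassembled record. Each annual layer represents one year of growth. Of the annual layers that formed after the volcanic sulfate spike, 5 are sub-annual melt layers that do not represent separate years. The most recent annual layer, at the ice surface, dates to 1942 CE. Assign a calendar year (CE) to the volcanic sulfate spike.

1800 CE

Total annual layers = 101 + 171 = 272.
Between annual layer 125 and the ice surface there are 272 − 125 = 147 annual layers.
147 − 5 false = 142 true annual layers after the volcanic sulfate spike.
Counting back 142 years from 1942 CE places the volcanic sulfate spike in 1942 − 142 = 1800 CE.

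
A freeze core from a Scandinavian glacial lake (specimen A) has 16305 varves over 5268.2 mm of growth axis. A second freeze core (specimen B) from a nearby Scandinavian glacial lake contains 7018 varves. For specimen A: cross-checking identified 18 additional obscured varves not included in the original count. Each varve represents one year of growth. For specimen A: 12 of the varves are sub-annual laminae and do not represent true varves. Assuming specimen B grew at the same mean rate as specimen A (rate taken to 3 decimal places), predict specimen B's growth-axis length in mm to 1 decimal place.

2266.8 mm

Specimen A: correcting the raw count gives 16305 − 12 + 18 = 16311 true varves.
A: Mean rate = 5268.2 mm / 16311 years ≈ 0.323 mm per year.
For B, 0.323 mm/year × 7018 years = 2266.8 mm.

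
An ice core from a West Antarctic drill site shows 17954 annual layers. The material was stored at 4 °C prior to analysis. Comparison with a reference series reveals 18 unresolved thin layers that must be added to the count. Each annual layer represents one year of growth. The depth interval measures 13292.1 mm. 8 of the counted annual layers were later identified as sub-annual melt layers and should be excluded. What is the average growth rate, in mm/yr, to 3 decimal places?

0.740 mm/yr

After corrections the count is 17954 − 8 + 18 = 17964 annual layers.
Extension rate ≈ 13292.1 / 17964 = 0.740 mm/yr.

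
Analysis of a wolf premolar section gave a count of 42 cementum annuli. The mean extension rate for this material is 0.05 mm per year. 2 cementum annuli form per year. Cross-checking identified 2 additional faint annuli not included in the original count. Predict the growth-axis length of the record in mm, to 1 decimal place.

1.1 mm

After corrections the count is 42 + 2 = 44 cementum annuli.
Dividing by 2 cementum annuli per year: 44 / 2 = 22 years.
22 years at 0.05 mm/year gives 0.05 × 22 = 1.1 mm.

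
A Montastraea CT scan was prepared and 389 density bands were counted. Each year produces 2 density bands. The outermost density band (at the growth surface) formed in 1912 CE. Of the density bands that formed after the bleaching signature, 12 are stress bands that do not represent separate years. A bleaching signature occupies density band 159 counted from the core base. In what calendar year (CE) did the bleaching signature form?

389 − 159 = 230 density bands lie beyond the bleaching signature toward the growth surface.
Excluding 12 false density bands: 230 − 12 = 218.
With 2 density bands per year, 218 / 2 = 109 years.
Counting back 109 years from 1912 CE places the bleaching signature in 1912 − 109 = 1803 CE.

1803 CE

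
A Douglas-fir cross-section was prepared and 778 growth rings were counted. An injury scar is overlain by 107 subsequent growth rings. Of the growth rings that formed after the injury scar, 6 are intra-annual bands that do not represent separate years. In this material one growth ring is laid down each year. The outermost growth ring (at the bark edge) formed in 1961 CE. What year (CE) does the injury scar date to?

107 growth rings post-date the injury scar.
107 − 6 false = 101 true growth rings after the injury scar.
The growth ring at the bark edge is 1961 CE, so the injury scar dates to 1961 − 101 = 1860 CE.

1860 CE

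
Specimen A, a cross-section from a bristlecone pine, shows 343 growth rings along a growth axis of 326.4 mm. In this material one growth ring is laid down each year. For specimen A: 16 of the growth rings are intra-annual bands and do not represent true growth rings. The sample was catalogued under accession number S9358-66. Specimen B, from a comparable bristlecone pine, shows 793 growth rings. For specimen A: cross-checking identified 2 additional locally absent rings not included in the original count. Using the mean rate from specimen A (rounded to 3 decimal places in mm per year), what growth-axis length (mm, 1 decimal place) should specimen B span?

Specimen A: correcting the raw count gives 343 − 16 + 2 = 329 true growth rings.
A: Extension rate ≈ 326.4 / 329 = 0.992 mm per year.
B's length ≈ 0.992 × 793 = 786.7 mm.

786.7 mm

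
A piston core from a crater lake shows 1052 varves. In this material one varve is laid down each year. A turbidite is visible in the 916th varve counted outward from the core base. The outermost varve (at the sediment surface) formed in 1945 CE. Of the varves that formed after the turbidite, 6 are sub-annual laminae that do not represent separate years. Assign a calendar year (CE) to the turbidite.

1815 CE

The turbidite sits at varve 916 from the core base, so 1052 − 916 = 136 varves formed after it.
Removing the 6 false varves leaves 136 − 6 = 130 true varves beyond the turbidite.
The varve at the sediment surface is 1945 CE, so the turbidite dates to 1945 − 130 = 1815 CE.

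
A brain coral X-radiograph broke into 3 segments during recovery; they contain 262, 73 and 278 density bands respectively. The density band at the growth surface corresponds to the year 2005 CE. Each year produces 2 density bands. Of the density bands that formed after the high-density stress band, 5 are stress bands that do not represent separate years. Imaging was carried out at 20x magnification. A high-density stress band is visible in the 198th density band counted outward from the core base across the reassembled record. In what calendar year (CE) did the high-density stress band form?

Total density bands = 262 + 73 + 278 = 613.
The high-density stress band sits at density band 198 from the core base, so 613 − 198 = 415 density bands formed after it.
415 − 5 false = 410 true density bands after the high-density stress band.
Dividing by 2 density bands per year: 410 / 2 = 205 years.
The density band at the growth surface is 2005 CE, so the high-density stress band dates to 2005 − 205 = 1800 CE.

1800 CE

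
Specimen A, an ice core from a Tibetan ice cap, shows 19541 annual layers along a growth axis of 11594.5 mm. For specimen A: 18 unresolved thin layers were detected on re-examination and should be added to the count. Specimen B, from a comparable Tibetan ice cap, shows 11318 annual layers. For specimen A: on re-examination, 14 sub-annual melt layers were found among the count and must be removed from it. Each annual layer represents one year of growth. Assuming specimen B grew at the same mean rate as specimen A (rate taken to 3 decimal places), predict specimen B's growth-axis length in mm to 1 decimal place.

Specimen A: adjusted count: 19541 − 14 + 18 = 19545 annual layers.
A: 11594.5 mm over 19545 years gives 11594.5 / 19545 ≈ 0.593 mm/yr.
B's length ≈ 0.593 × 11318 = 6711.6 mm.

6711.6 mm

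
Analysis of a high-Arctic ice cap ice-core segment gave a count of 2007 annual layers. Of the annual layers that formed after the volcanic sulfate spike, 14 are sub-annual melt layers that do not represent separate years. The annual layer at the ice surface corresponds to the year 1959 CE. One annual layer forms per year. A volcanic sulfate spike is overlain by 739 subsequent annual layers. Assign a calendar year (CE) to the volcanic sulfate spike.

1234 CE

739 annual layers formed after the volcanic sulfate spike.
739 − 14 false = 725 true annual layers after the volcanic sulfate spike.
Counting back 725 years from 1959 CE places the volcanic sulfate spike in 1959 − 725 = 1234 CE.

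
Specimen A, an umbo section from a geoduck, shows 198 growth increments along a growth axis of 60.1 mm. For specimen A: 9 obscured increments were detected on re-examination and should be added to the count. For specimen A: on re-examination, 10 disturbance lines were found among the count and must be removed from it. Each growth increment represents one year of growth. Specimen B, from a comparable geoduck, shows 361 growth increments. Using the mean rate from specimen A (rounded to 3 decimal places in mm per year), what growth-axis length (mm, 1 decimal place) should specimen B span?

Specimen A: after corrections the count is 198 − 10 + 9 = 197 growth increments.
A: 60.1 mm over 197 years gives 60.1 / 197 ≈ 0.305 mm/yr.
B's length ≈ 0.305 × 361 = 110.1 mm.

110.1 mm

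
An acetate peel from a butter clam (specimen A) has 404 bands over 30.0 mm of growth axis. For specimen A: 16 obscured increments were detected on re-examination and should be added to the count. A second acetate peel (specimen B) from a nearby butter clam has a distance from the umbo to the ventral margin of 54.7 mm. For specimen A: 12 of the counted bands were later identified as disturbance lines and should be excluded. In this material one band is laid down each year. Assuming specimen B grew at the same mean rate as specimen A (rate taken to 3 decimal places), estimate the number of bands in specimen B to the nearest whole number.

Specimen A: adjusted count: 404 − 12 + 16 = 408 bands.
A: Extension rate ≈ 30.0 / 408 = 0.074 mm/year.
For B, 54.7 / 0.074 = 739.19 years ≈ 739 bands.

739 bands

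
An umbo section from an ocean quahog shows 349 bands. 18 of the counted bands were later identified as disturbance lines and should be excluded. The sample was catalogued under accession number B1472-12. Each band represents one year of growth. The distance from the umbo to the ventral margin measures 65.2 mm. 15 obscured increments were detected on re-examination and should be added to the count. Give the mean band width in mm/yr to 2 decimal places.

Correcting the raw count gives 349 − 18 + 15 = 346 true bands.
Mean rate = 65.2 mm / 346 years ≈ 0.19 mm/yr.

0.19 mm/yr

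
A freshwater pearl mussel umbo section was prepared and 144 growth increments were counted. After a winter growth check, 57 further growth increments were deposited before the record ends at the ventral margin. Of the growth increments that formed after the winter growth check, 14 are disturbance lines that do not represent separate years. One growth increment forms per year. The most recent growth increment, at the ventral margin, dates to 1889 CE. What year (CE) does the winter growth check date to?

1846 CE

57 growth increments post-date the winter growth check.
Removing the 14 false growth increments leaves 57 − 14 = 43 true growth increments beyond the winter growth check.
1889 − 43 = 1846 CE.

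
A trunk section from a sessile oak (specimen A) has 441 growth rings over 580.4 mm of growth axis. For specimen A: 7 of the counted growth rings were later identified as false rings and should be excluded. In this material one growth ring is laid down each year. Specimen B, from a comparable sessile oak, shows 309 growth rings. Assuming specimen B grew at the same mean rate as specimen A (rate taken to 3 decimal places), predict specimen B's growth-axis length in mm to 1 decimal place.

Specimen A: correcting the raw count gives 441 − 7 = 434 true growth rings.
A: 580.4 mm over 434 years gives 580.4 / 434 ≈ 1.337 mm/yr.
B's length ≈ 1.337 × 309 = 413.1 mm.

413.1 mm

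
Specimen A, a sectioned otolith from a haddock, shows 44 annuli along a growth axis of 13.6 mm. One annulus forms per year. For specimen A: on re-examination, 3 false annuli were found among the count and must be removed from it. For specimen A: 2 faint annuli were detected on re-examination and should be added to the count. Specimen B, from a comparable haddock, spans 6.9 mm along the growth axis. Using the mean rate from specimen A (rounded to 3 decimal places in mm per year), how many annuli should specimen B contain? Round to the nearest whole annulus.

Specimen A: correcting the raw count gives 44 − 3 + 2 = 43 true annuli.
A: Mean rate = 13.6 mm / 43 years ≈ 0.316 mm/yr.
Specimen B: 6.9 mm / 0.316 mm per year = 21.84 years ≈ 22 annuli.

22 annuli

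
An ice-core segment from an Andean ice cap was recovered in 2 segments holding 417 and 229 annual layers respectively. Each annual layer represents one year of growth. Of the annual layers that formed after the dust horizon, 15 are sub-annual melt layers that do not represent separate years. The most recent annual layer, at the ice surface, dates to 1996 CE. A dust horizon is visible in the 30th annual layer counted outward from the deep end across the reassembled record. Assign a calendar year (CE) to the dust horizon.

Total annual layers = 417 + 229 = 646.
The dust horizon sits at annual layer 30 from the deep end, so 646 − 30 = 616 annual layers formed after it.
Removing the 15 false annual layers leaves 616 − 15 = 601 true annual layers beyond the dust horizon.
1996 − 601 = 1395 CE.

1395 CE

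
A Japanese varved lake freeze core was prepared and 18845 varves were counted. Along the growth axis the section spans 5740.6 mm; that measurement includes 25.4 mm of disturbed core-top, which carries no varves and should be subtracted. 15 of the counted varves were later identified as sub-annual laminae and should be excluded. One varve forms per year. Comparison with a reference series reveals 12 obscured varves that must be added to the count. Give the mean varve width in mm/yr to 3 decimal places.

0.303 mm/yr

After corrections the count is 18845 − 15 + 12 = 18842 varves.
The growth record spans 5740.6 − 25.4 = 5715.2 mm.
Mean rate = 5715.2 mm / 18842 years ≈ 0.303 mm/yr.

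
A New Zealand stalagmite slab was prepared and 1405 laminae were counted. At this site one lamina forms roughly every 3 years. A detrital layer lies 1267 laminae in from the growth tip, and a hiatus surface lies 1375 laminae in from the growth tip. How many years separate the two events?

324 years

The two markers are separated by 1375 − 1267 = 108 laminae.
108 laminae at 3 years each span 108 × 3 = 324 years.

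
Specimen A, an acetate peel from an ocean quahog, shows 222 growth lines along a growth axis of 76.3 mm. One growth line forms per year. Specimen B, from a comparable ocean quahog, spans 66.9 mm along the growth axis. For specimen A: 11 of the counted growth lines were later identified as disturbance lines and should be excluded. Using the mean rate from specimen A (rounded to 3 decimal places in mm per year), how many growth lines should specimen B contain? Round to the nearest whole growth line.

Specimen A: true growth line count = 222 − 11 = 211.
A: Extension rate ≈ 76.3 / 211 = 0.362 mm/yr.
Specimen B: 66.9 mm / 0.362 mm per year = 184.81 years ≈ 185 growth lines.

185 growth lines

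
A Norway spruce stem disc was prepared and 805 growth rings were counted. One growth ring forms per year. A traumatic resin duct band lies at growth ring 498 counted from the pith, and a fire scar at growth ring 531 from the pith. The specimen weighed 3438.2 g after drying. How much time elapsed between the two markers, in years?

531 − 498 = 33 growth rings lie between the two events.
That is 33 years at one growth ring per year.

33 years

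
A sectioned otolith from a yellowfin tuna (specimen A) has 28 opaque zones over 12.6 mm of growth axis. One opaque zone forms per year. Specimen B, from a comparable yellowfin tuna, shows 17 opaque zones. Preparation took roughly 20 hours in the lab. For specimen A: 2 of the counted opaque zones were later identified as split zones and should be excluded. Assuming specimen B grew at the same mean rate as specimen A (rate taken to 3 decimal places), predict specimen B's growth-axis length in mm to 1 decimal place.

Specimen A: adjusted count: 28 − 2 = 26 opaque zones.
A: Mean rate = 12.6 mm / 26 years ≈ 0.485 mm/year.
B's length ≈ 0.485 × 17 = 8.2 mm.

8.2 mm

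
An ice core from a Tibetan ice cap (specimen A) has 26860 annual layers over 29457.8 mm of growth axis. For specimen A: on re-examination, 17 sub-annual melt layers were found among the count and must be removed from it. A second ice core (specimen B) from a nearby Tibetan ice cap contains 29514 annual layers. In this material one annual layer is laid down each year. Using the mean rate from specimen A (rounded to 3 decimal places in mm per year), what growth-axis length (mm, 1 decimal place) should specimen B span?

Specimen A: correcting the raw count gives 26860 − 17 = 26843 true annual layers.
A: Extension rate ≈ 29457.8 / 26843 = 1.097 mm/yr.
B's length ≈ 1.097 × 29514 = 32376.9 mm.

32376.9 mm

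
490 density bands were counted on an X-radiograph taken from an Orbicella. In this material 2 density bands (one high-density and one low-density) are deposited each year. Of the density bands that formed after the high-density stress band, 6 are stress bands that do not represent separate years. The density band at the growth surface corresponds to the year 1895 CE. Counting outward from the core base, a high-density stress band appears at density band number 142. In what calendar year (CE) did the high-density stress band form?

490 − 142 = 348 density bands lie beyond the high-density stress band toward the growth surface.
Excluding 6 false density bands: 348 − 6 = 342.
Dividing by 2 density bands per year: 342 / 2 = 171 years.
1895 − 171 = 1724 CE.

1724 CE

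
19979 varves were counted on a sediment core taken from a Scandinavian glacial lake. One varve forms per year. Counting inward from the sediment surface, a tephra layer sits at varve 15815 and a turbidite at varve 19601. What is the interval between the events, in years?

3786 yr

The two markers are separated by 19601 − 15815 = 3786 varves.
At one varve per year, 3786 years elapsed between them.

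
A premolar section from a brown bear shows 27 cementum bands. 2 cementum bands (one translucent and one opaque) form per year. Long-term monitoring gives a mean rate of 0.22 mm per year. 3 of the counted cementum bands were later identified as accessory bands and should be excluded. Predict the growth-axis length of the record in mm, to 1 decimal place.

True cementum band count = 27 − 3 = 24.
Dividing by 2 cementum bands per year: 24 / 2 = 12 years.
Predicted length = 0.22 mm/year × 12 years = 2.6 mm.

2.6 mm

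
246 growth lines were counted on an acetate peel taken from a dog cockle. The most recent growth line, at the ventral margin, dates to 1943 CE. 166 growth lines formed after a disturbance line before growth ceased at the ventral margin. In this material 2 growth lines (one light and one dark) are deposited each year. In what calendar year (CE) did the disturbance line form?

166 growth lines post-date the disturbance line.
166 growth lines at 2 per year is 166 / 2 = 83 years.
1943 − 83 = 1860 CE.

1860 CE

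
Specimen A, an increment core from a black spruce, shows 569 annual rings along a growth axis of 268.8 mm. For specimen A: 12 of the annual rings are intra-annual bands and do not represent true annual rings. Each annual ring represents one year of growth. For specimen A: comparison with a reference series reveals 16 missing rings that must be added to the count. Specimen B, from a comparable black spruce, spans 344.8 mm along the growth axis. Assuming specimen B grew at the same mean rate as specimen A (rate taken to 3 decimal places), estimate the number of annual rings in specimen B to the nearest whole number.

735 annual rings

Specimen A: after corrections the count is 569 − 12 + 16 = 573 annual rings.
A: Mean rate = 268.8 mm / 573 years ≈ 0.469 mm per year.
Specimen B: 344.8 mm / 0.469 mm per year = 735.18 years ≈ 735 annual rings.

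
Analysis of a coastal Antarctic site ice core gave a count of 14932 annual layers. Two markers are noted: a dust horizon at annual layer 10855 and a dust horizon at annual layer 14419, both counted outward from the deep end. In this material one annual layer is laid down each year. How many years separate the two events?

The two markers are separated by 14419 − 10855 = 3564 annual layers.
That is 3564 years at one annual layer per year.

3564 years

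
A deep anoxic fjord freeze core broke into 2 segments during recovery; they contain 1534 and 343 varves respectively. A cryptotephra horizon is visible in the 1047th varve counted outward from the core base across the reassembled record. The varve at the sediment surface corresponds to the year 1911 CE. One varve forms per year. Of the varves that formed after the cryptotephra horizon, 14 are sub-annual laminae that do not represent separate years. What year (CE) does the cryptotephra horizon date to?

Total varves = 1534 + 343 = 1877.
1877 − 1047 = 830 varves lie beyond the cryptotephra horizon toward the sediment surface.
Removing the 14 false varves leaves 830 − 14 = 816 true varves beyond the cryptotephra horizon.
1911 − 816 = 1095 CE.

1095 CE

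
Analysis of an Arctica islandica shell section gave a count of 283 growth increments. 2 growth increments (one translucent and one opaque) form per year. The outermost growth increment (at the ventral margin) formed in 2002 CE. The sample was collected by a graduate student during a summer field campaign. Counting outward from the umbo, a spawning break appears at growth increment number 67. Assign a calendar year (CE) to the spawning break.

1894 CE

The spawning break sits at growth increment 67 from the umbo, so 283 − 67 = 216 growth increments formed after it.
With 2 growth increments per year, 216 / 2 = 108 years.
The growth increment at the ventral margin is 2002 CE, so the spawning break dates to 2002 − 108 = 1894 CE.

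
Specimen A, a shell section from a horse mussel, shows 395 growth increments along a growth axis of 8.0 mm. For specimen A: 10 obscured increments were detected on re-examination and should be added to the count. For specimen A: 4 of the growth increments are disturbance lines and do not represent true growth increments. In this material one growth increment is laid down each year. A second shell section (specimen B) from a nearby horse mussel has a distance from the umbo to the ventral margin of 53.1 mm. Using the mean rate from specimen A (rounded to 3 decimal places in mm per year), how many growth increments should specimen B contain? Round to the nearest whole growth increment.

Specimen A: true growth increment count = 395 − 4 + 10 = 401.
A: Mean rate = 8.0 mm / 401 years ≈ 0.020 mm/year.
B spans 53.1 / 0.020 = 2655.00 years ≈ 2655 growth increments.

2655 growth increments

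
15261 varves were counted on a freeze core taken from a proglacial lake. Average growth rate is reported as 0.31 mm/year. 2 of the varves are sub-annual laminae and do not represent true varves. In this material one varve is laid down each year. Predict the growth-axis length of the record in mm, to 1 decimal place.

4730.3 mm

Correcting the raw count gives 15261 − 2 = 15259 true varves.
Predicted length = 0.31 mm/year × 15259 years = 4730.3 mm.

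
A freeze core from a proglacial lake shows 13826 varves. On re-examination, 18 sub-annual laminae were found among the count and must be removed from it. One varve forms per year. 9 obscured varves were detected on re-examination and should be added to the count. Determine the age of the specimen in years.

Correcting the raw count gives 13826 − 18 + 9 = 13817 true varves.
With a one-to-one varve periodicity this is 13817 years.

13817 years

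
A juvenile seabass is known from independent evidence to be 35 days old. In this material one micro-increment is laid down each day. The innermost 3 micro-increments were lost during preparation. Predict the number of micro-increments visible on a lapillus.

32 micro-increments

One micro-increment per day gives 35 micro-increments over 35 days.
Less the 3 uncaptured micro-increments: 35 − 3 = 32.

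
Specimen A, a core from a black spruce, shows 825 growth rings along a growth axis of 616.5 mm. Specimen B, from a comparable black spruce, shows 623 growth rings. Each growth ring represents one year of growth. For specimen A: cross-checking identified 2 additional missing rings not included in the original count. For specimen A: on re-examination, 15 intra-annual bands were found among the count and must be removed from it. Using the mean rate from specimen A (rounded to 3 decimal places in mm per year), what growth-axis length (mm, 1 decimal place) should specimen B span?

Specimen A: adjusted count: 825 − 15 + 2 = 812 growth rings.
A: Extension rate ≈ 616.5 / 812 = 0.759 mm per year.
For B, 0.759 mm/year × 623 years = 472.9 mm.

472.9 mm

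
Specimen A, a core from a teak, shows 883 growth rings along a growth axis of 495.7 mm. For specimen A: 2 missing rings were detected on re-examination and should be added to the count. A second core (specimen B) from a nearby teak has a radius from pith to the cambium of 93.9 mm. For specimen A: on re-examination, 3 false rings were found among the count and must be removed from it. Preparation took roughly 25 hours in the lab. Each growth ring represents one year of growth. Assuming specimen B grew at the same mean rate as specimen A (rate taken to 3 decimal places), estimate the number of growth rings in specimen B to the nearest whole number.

167 growth rings

Specimen A: adjusted count: 883 − 3 + 2 = 882 growth rings.
A: 495.7 mm over 882 years gives 495.7 / 882 ≈ 0.562 mm per year.
For B, 93.9 / 0.562 = 167.08 years ≈ 167 growth rings.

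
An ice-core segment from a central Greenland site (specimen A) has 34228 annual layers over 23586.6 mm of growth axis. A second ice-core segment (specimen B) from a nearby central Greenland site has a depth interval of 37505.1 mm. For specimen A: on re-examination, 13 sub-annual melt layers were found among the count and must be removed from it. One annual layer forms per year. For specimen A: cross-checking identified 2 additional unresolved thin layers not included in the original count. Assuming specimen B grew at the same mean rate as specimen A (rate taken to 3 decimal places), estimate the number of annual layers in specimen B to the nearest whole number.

Specimen A: correcting the raw count gives 34228 − 13 + 2 = 34217 true annual layers.
A: 23586.6 mm over 34217 years gives 23586.6 / 34217 ≈ 0.689 mm/year.
B spans 37505.1 / 0.689 = 54434.11 years ≈ 54434 annual layers.

54434 annual layers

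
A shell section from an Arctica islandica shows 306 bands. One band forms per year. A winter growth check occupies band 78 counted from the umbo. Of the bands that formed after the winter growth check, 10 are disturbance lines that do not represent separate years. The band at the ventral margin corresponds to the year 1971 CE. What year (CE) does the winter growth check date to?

1753 CE

The winter growth check sits at band 78 from the umbo, so 306 − 78 = 228 bands formed after it.
Removing the 10 false bands leaves 228 − 10 = 218 true bands beyond the winter growth check.
1971 − 218 = 1753 CE.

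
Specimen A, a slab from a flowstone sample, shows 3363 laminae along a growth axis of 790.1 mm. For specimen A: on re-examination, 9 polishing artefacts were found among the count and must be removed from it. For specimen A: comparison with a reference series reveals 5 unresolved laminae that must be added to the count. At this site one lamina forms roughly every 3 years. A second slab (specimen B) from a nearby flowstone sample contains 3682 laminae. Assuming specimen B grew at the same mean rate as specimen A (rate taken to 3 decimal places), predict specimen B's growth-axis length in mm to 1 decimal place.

Specimen A: true lamina count = 3363 − 9 + 5 = 3359.
Specimen A: multiplying by 3 years per lamina: 3359 × 3 = 10077 years.
A: Extension rate ≈ 790.1 / 10077 = 0.078 mm/year.
Specimen B: 3682 laminae at 3 years each span 3682 × 3 = 11046 years. Length of B = 0.078 × 11046 = 861.6 mm.

861.6 mm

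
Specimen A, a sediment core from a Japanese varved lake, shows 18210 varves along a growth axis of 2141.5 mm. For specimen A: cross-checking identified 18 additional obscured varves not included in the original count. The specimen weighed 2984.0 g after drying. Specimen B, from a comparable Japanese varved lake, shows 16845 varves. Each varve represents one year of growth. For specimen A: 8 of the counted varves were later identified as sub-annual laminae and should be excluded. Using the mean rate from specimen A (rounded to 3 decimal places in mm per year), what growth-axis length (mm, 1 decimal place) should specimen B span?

Specimen A: true varve count = 18210 − 8 + 18 = 18220.
A: Extension rate ≈ 2141.5 / 18220 = 0.118 mm/yr.
Length of B = 0.118 × 16845 = 1987.7 mm.

1987.7 mm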